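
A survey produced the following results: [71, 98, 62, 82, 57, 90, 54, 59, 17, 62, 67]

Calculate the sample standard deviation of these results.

21.4116

Step 1: Compute the mean: 65.3636
Step 2: Sum of squared deviations from the mean: 4584.5455
Step 3: Sample variance = 4584.5455 / 10 = 458.4545
Step 4: Standard deviation = sqrt(458.4545) = 21.4116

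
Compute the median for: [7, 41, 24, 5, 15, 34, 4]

15

Step 1: Sort the data in ascending order: [4, 5, 7, 15, 24, 34, 41]
Step 2: The number of values is n = 7.
Step 3: Since n is odd, the median is the middle value at position 4: 15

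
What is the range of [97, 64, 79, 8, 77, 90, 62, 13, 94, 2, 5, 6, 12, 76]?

95

Step 1: Identify the maximum value: max = 97
Step 2: Identify the minimum value: min = 2
Step 3: Range = max - min = 97 - 2 = 95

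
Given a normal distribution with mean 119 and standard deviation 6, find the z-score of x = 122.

0.5

Step 1: Recall the z-score formula: z = (x - mu) / sigma
Step 2: Substitute values: z = (122 - 119) / 6
Step 3: z = 3 / 6 = 0.5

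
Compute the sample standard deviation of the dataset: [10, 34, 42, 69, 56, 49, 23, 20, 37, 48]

17.8438

Step 1: Compute the mean: 38.8
Step 2: Sum of squared deviations from the mean: 2865.6
Step 3: Sample variance = 2865.6 / 9 = 318.4
Step 4: Standard deviation = sqrt(318.4) = 17.8438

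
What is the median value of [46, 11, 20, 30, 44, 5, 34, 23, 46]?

30

Step 1: Sort the data in ascending order: [5, 11, 20, 23, 30, 34, 44, 46, 46]
Step 2: The number of values is n = 9.
Step 3: Since n is odd, the median is the middle value at position 5: 30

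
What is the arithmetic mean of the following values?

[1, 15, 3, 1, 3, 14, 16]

7.5714

Step 1: Sum all values: 1 + 15 + 3 + 1 + 3 + 14 + 16 = 53
Step 2: Count the number of values: n = 7
Step 3: Mean = sum / n = 53 / 7 = 7.5714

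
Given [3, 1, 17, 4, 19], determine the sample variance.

72.2

Step 1: Compute the mean: (3 + 1 + 17 + 4 + 19) / 5 = 8.8
Step 2: Compute squared deviations from the mean:
  (3 - 8.8)^2 = 33.64
  (1 - 8.8)^2 = 60.84
  (17 - 8.8)^2 = 67.24
  (4 - 8.8)^2 = 23.04
  (19 - 8.8)^2 = 104.04
Step 3: Sum of squared deviations = 288.8
Step 4: Sample variance = 288.8 / 4 = 72.2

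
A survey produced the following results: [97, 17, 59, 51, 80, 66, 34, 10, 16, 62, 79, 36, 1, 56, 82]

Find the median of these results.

56

Step 1: Sort the data in ascending order: [1, 10, 16, 17, 34, 36, 51, 56, 59, 62, 66, 79, 80, 82, 97]
Step 2: The number of values is n = 15.
Step 3: Since n is odd, the median is the middle value at position 8: 56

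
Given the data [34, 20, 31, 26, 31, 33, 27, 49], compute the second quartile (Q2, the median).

31

Step 1: Sort the data: [20, 26, 27, 31, 31, 33, 34, 49]
Step 2: n = 8
Step 3: Q2 is the median. Since n is even, it is the average of the values at positions 4 and 5:
  Q2 = (31 + 31) / 2 = 31
Step 4: Q2 = 31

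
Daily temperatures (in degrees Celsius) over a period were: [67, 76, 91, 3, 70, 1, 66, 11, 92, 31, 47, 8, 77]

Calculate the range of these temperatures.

91

Step 1: Identify the maximum value: max = 92
Step 2: Identify the minimum value: min = 1
Step 3: Range = max - min = 92 - 1 = 91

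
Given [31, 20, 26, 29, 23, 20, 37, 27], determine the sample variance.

33.4107

Step 1: Compute the mean: (31 + 20 + 26 + 29 + 23 + 20 + 37 + 27) / 8 = 26.625
Step 2: Compute squared deviations from the mean:
  (31 - 26.625)^2 = 19.1406
  (20 - 26.625)^2 = 43.8906
  (26 - 26.625)^2 = 0.3906
  (29 - 26.625)^2 = 5.6406
  (23 - 26.625)^2 = 13.1406
  (20 - 26.625)^2 = 43.8906
  (37 - 26.625)^2 = 107.6406
  (27 - 26.625)^2 = 0.1406
Step 3: Sum of squared deviations = 233.875
Step 4: Sample variance = 233.875 / 7 = 33.4107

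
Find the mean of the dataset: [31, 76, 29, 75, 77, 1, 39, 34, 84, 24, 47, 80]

49.75

Step 1: Sum all values: 31 + 76 + 29 + 75 + 77 + 1 + 39 + 34 + 84 + 24 + 47 + 80 = 597
Step 2: Count the number of values: n = 12
Step 3: Mean = sum / n = 597 / 12 = 49.75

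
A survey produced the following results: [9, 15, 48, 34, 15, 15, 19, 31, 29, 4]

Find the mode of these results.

15

Step 1: Count the frequency of each value:
  4: appears 1 time(s)
  9: appears 1 time(s)
  15: appears 3 time(s)
  19: appears 1 time(s)
  29: appears 1 time(s)
  31: appears 1 time(s)
  34: appears 1 time(s)
  48: appears 1 time(s)
Step 2: The value 15 appears most frequently (3 times).
Step 3: Mode = 15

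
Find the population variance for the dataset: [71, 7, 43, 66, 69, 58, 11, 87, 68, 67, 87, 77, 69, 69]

554.0867

Step 1: Compute the mean: (71 + 7 + 43 + 66 + 69 + 58 + 11 + 87 + 68 + 67 + 87 + 77 + 69 + 69) / 14 = 60.6429
Step 2: Compute squared deviations from the mean:
  (71 - 60.6429)^2 = 107.2704
  (7 - 60.6429)^2 = 2877.5561
  (43 - 60.6429)^2 = 311.2704
  (66 - 60.6429)^2 = 28.699
  (69 - 60.6429)^2 = 69.8418
  (58 - 60.6429)^2 = 6.9847
  (11 - 60.6429)^2 = 2464.4133
  (87 - 60.6429)^2 = 694.699
  (68 - 60.6429)^2 = 54.1276
  (67 - 60.6429)^2 = 40.4133
  (87 - 60.6429)^2 = 694.699
  (77 - 60.6429)^2 = 267.5561
  (69 - 60.6429)^2 = 69.8418
  (69 - 60.6429)^2 = 69.8418
Step 3: Sum of squared deviations = 7757.2143
Step 4: Population variance = 7757.2143 / 14 = 554.0867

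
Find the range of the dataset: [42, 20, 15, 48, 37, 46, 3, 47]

45

Step 1: Identify the maximum value: max = 48
Step 2: Identify the minimum value: min = 3
Step 3: Range = max - min = 48 - 3 = 45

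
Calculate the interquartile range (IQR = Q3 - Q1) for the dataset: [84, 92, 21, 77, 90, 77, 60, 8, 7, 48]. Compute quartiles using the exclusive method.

67.75

Step 1: Sort the data: [7, 8, 21, 48, 60, 77, 77, 84, 90, 92]
Step 2: n = 10
Step 3: Using the exclusive quartile method:
  Q1 = 17.75
  Q2 (median) = 68.5
  Q3 = 85.5
  IQR = Q3 - Q1 = 85.5 - 17.75 = 67.75
Step 4: IQR = 67.75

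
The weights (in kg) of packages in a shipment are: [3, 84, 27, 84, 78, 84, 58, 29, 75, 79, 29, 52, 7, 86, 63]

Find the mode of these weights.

84

Step 1: Count the frequency of each value:
  3: appears 1 time(s)
  7: appears 1 time(s)
  27: appears 1 time(s)
  29: appears 2 time(s)
  52: appears 1 time(s)
  58: appears 1 time(s)
  63: appears 1 time(s)
  75: appears 1 time(s)
  78: appears 1 time(s)
  79: appears 1 time(s)
  84: appears 3 time(s)
  86: appears 1 time(s)
Step 2: The value 84 appears most frequently (3 times).
Step 3: Mode = 84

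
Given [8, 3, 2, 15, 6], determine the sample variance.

26.7

Step 1: Compute the mean: (8 + 3 + 2 + 15 + 6) / 5 = 6.8
Step 2: Compute squared deviations from the mean:
  (8 - 6.8)^2 = 1.44
  (3 - 6.8)^2 = 14.44
  (2 - 6.8)^2 = 23.04
  (15 - 6.8)^2 = 67.24
  (6 - 6.8)^2 = 0.64
Step 3: Sum of squared deviations = 106.8
Step 4: Sample variance = 106.8 / 4 = 26.7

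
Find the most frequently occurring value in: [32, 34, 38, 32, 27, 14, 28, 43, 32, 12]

32

Step 1: Count the frequency of each value:
  12: appears 1 time(s)
  14: appears 1 time(s)
  27: appears 1 time(s)
  28: appears 1 time(s)
  32: appears 3 time(s)
  34: appears 1 time(s)
  38: appears 1 time(s)
  43: appears 1 time(s)
Step 2: The value 32 appears most frequently (3 times).
Step 3: Mode = 32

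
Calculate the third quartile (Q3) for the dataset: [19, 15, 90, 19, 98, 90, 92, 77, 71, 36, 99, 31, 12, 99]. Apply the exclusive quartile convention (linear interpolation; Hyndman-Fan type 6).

93.5

Step 1: Sort the data: [12, 15, 19, 19, 31, 36, 71, 77, 90, 90, 92, 98, 99, 99]
Step 2: n = 14
Step 3: Using the exclusive quartile method:
  Q1 = 19
  Q2 (median) = 74
  Q3 = 93.5
  IQR = Q3 - Q1 = 93.5 - 19 = 74.5
Step 4: Q3 = 93.5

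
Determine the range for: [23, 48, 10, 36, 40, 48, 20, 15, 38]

38

Step 1: Identify the maximum value: max = 48
Step 2: Identify the minimum value: min = 10
Step 3: Range = max - min = 48 - 10 = 38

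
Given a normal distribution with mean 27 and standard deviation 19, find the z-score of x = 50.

1.2105

Step 1: Recall the z-score formula: z = (x - mu) / sigma
Step 2: Substitute values: z = (50 - 27) / 19
Step 3: z = 23 / 19 = 1.2105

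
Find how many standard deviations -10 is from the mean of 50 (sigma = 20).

-3

Step 1: Recall the z-score formula: z = (x - mu) / sigma
Step 2: Substitute values: z = (-10 - 50) / 20
Step 3: z = -60 / 20 = -3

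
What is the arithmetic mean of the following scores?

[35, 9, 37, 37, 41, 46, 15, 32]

31.5

Step 1: Sum all values: 35 + 9 + 37 + 37 + 41 + 46 + 15 + 32 = 252
Step 2: Count the number of values: n = 8
Step 3: Mean = sum / n = 252 / 8 = 31.5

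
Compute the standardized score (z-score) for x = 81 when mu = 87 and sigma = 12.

-0.5

Step 1: Recall the z-score formula: z = (x - mu) / sigma
Step 2: Substitute values: z = (81 - 87) / 12
Step 3: z = -6 / 12 = -0.5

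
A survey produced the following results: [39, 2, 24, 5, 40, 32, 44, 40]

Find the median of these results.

35.5

Step 1: Sort the data in ascending order: [2, 5, 24, 32, 39, 40, 40, 44]
Step 2: The number of values is n = 8.
Step 3: Since n is even, the median is the average of positions 4 and 5:
  Median = (32 + 39) / 2 = 35.5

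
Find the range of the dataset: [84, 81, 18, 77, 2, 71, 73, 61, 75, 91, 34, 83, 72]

89

Step 1: Identify the maximum value: max = 91
Step 2: Identify the minimum value: min = 2
Step 3: Range = max - min = 91 - 2 = 89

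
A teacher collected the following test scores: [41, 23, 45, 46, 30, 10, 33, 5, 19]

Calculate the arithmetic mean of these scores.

28

Step 1: Sum all values: 41 + 23 + 45 + 46 + 30 + 10 + 33 + 5 + 19 = 252
Step 2: Count the number of values: n = 9
Step 3: Mean = sum / n = 252 / 9 = 28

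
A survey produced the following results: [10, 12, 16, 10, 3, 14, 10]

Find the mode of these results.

10

Step 1: Count the frequency of each value:
  3: appears 1 time(s)
  10: appears 3 time(s)
  12: appears 1 time(s)
  14: appears 1 time(s)
  16: appears 1 time(s)
Step 2: The value 10 appears most frequently (3 times).
Step 3: Mode = 10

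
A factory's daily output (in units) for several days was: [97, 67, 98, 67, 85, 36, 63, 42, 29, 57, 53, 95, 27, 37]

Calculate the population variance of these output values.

592.4949

Step 1: Compute the mean: (97 + 67 + 98 + 67 + 85 + 36 + 63 + 42 + 29 + 57 + 53 + 95 + 27 + 37) / 14 = 60.9286
Step 2: Compute squared deviations from the mean:
  (97 - 60.9286)^2 = 1301.148
  (67 - 60.9286)^2 = 36.8622
  (98 - 60.9286)^2 = 1374.2908
  (67 - 60.9286)^2 = 36.8622
  (85 - 60.9286)^2 = 579.4337
  (36 - 60.9286)^2 = 621.4337
  (63 - 60.9286)^2 = 4.2908
  (42 - 60.9286)^2 = 358.2908
  (29 - 60.9286)^2 = 1019.4337
  (57 - 60.9286)^2 = 15.4337
  (53 - 60.9286)^2 = 62.8622
  (95 - 60.9286)^2 = 1160.8622
  (27 - 60.9286)^2 = 1151.148
  (37 - 60.9286)^2 = 572.5765
Step 3: Sum of squared deviations = 8294.9286
Step 4: Population variance = 8294.9286 / 14 = 592.4949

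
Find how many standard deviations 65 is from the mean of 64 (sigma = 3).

0.3333

Step 1: Recall the z-score formula: z = (x - mu) / sigma
Step 2: Substitute values: z = (65 - 64) / 3
Step 3: z = 1 / 3 = 0.3333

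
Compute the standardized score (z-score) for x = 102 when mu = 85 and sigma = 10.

1.7

Step 1: Recall the z-score formula: z = (x - mu) / sigma
Step 2: Substitute values: z = (102 - 85) / 10
Step 3: z = 17 / 10 = 1.7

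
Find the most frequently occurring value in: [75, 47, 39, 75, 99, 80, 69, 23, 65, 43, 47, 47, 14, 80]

47

Step 1: Count the frequency of each value:
  14: appears 1 time(s)
  23: appears 1 time(s)
  39: appears 1 time(s)
  43: appears 1 time(s)
  47: appears 3 time(s)
  65: appears 1 time(s)
  69: appears 1 time(s)
  75: appears 2 time(s)
  80: appears 2 time(s)
  99: appears 1 time(s)
Step 2: The value 47 appears most frequently (3 times).
Step 3: Mode = 47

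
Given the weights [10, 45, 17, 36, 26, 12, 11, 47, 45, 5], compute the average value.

25.4

Step 1: Sum all values: 10 + 45 + 17 + 36 + 26 + 12 + 11 + 47 + 45 + 5 = 254
Step 2: Count the number of values: n = 10
Step 3: Mean = sum / n = 254 / 10 = 25.4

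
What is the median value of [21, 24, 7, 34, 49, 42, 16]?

24

Step 1: Sort the data in ascending order: [7, 16, 21, 24, 34, 42, 49]
Step 2: The number of values is n = 7.
Step 3: Since n is odd, the median is the middle value at position 4: 24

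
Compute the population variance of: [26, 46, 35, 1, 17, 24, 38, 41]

188.75

Step 1: Compute the mean: (26 + 46 + 35 + 1 + 17 + 24 + 38 + 41) / 8 = 28.5
Step 2: Compute squared deviations from the mean:
  (26 - 28.5)^2 = 6.25
  (46 - 28.5)^2 = 306.25
  (35 - 28.5)^2 = 42.25
  (1 - 28.5)^2 = 756.25
  (17 - 28.5)^2 = 132.25
  (24 - 28.5)^2 = 20.25
  (38 - 28.5)^2 = 90.25
  (41 - 28.5)^2 = 156.25
Step 3: Sum of squared deviations = 1510
Step 4: Population variance = 1510 / 8 = 188.75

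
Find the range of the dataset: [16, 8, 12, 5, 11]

11

Step 1: Identify the maximum value: max = 16
Step 2: Identify the minimum value: min = 5
Step 3: Range = max - min = 16 - 5 = 11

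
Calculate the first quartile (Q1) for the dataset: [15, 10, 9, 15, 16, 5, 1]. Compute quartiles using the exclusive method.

5

Step 1: Sort the data: [1, 5, 9, 10, 15, 15, 16]
Step 2: n = 7
Step 3: Using the exclusive quartile method:
  Q1 = 5
  Q2 (median) = 10
  Q3 = 15
  IQR = Q3 - Q1 = 15 - 5 = 10
Step 4: Q1 = 5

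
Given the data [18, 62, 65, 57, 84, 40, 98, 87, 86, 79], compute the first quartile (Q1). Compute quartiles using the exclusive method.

52.75

Step 1: Sort the data: [18, 40, 57, 62, 65, 79, 84, 86, 87, 98]
Step 2: n = 10
Step 3: Using the exclusive quartile method:
  Q1 = 52.75
  Q2 (median) = 72
  Q3 = 86.25
  IQR = Q3 - Q1 = 86.25 - 52.75 = 33.5
Step 4: Q1 = 52.75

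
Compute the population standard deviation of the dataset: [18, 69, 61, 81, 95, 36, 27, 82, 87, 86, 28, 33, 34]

26.8224

Step 1: Compute the mean: 56.6923
Step 2: Sum of squared deviations from the mean: 9352.7692
Step 3: Population variance = 9352.7692 / 13 = 719.4438
Step 4: Standard deviation = sqrt(719.4438) = 26.8224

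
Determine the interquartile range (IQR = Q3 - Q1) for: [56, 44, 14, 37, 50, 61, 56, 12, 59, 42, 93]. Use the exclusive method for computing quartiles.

22

Step 1: Sort the data: [12, 14, 37, 42, 44, 50, 56, 56, 59, 61, 93]
Step 2: n = 11
Step 3: Using the exclusive quartile method:
  Q1 = 37
  Q2 (median) = 50
  Q3 = 59
  IQR = Q3 - Q1 = 59 - 37 = 22
Step 4: IQR = 22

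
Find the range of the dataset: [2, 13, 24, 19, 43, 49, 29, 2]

47

Step 1: Identify the maximum value: max = 49
Step 2: Identify the minimum value: min = 2
Step 3: Range = max - min = 49 - 2 = 47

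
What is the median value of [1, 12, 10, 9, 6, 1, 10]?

9

Step 1: Sort the data in ascending order: [1, 1, 6, 9, 10, 10, 12]
Step 2: The number of values is n = 7.
Step 3: Since n is odd, the median is the middle value at position 4: 9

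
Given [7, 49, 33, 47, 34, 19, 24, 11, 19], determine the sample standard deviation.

14.8408

Step 1: Compute the mean: 27
Step 2: Sum of squared deviations from the mean: 1762
Step 3: Sample variance = 1762 / 8 = 220.25
Step 4: Standard deviation = sqrt(220.25) = 14.8408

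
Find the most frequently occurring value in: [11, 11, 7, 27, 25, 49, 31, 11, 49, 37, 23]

11

Step 1: Count the frequency of each value:
  7: appears 1 time(s)
  11: appears 3 time(s)
  23: appears 1 time(s)
  25: appears 1 time(s)
  27: appears 1 time(s)
  31: appears 1 time(s)
  37: appears 1 time(s)
  49: appears 2 time(s)
Step 2: The value 11 appears most frequently (3 times).
Step 3: Mode = 11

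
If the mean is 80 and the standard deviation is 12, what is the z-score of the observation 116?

3

Step 1: Recall the z-score formula: z = (x - mu) / sigma
Step 2: Substitute values: z = (116 - 80) / 12
Step 3: z = 36 / 12 = 3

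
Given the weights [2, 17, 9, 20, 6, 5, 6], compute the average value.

9.2857

Step 1: Sum all values: 2 + 17 + 9 + 20 + 6 + 5 + 6 = 65
Step 2: Count the number of values: n = 7
Step 3: Mean = sum / n = 65 / 7 = 9.2857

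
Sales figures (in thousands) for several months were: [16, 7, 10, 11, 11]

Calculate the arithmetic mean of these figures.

11

Step 1: Sum all values: 16 + 7 + 10 + 11 + 11 = 55
Step 2: Count the number of values: n = 5
Step 3: Mean = sum / n = 55 / 5 = 11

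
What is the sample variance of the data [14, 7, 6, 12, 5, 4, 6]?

14.2381

Step 1: Compute the mean: (14 + 7 + 6 + 12 + 5 + 4 + 6) / 7 = 7.7143
Step 2: Compute squared deviations from the mean:
  (14 - 7.7143)^2 = 39.5102
  (7 - 7.7143)^2 = 0.5102
  (6 - 7.7143)^2 = 2.9388
  (12 - 7.7143)^2 = 18.3673
  (5 - 7.7143)^2 = 7.3673
  (4 - 7.7143)^2 = 13.7959
  (6 - 7.7143)^2 = 2.9388
Step 3: Sum of squared deviations = 85.4286
Step 4: Sample variance = 85.4286 / 6 = 14.2381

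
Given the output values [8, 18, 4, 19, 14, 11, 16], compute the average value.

12.8571

Step 1: Sum all values: 8 + 18 + 4 + 19 + 14 + 11 + 16 = 90
Step 2: Count the number of values: n = 7
Step 3: Mean = sum / n = 90 / 7 = 12.8571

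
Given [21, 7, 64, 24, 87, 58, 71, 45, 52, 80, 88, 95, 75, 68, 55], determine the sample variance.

678.6667

Step 1: Compute the mean: (21 + 7 + 64 + 24 + 87 + 58 + 71 + 45 + 52 + 80 + 88 + 95 + 75 + 68 + 55) / 15 = 59.3333
Step 2: Compute squared deviations from the mean:
  (21 - 59.3333)^2 = 1469.4444
  (7 - 59.3333)^2 = 2738.7778
  (64 - 59.3333)^2 = 21.7778
  (24 - 59.3333)^2 = 1248.4444
  (87 - 59.3333)^2 = 765.4444
  (58 - 59.3333)^2 = 1.7778
  (71 - 59.3333)^2 = 136.1111
  (45 - 59.3333)^2 = 205.4444
  (52 - 59.3333)^2 = 53.7778
  (80 - 59.3333)^2 = 427.1111
  (88 - 59.3333)^2 = 821.7778
  (95 - 59.3333)^2 = 1272.1111
  (75 - 59.3333)^2 = 245.4444
  (68 - 59.3333)^2 = 75.1111
  (55 - 59.3333)^2 = 18.7778
Step 3: Sum of squared deviations = 9501.3333
Step 4: Sample variance = 9501.3333 / 14 = 678.6667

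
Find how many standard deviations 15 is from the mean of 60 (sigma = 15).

-3

Step 1: Recall the z-score formula: z = (x - mu) / sigma
Step 2: Substitute values: z = (15 - 60) / 15
Step 3: z = -45 / 15 = -3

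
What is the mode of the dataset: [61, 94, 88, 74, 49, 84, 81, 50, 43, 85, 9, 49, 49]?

49

Step 1: Count the frequency of each value:
  9: appears 1 time(s)
  43: appears 1 time(s)
  49: appears 3 time(s)
  50: appears 1 time(s)
  61: appears 1 time(s)
  74: appears 1 time(s)
  81: appears 1 time(s)
  84: appears 1 time(s)
  85: appears 1 time(s)
  88: appears 1 time(s)
  94: appears 1 time(s)
Step 2: The value 49 appears most frequently (3 times).
Step 3: Mode = 49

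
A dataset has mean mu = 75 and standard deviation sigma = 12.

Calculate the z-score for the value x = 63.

-1

Step 1: Recall the z-score formula: z = (x - mu) / sigma
Step 2: Substitute values: z = (63 - 75) / 12
Step 3: z = -12 / 12 = -1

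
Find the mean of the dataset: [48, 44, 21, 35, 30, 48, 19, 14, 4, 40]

30.3

Step 1: Sum all values: 48 + 44 + 21 + 35 + 30 + 48 + 19 + 14 + 4 + 40 = 303
Step 2: Count the number of values: n = 10
Step 3: Mean = sum / n = 303 / 10 = 30.3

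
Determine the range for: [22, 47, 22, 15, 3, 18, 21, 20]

44

Step 1: Identify the maximum value: max = 47
Step 2: Identify the minimum value: min = 3
Step 3: Range = max - min = 47 - 3 = 44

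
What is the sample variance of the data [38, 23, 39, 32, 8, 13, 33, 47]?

180.4107

Step 1: Compute the mean: (38 + 23 + 39 + 32 + 8 + 13 + 33 + 47) / 8 = 29.125
Step 2: Compute squared deviations from the mean:
  (38 - 29.125)^2 = 78.7656
  (23 - 29.125)^2 = 37.5156
  (39 - 29.125)^2 = 97.5156
  (32 - 29.125)^2 = 8.2656
  (8 - 29.125)^2 = 446.2656
  (13 - 29.125)^2 = 260.0156
  (33 - 29.125)^2 = 15.0156
  (47 - 29.125)^2 = 319.5156
Step 3: Sum of squared deviations = 1262.875
Step 4: Sample variance = 1262.875 / 7 = 180.4107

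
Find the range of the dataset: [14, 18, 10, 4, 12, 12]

14

Step 1: Identify the maximum value: max = 18
Step 2: Identify the minimum value: min = 4
Step 3: Range = max - min = 18 - 4 = 14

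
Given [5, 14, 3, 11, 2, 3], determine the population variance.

20.5556

Step 1: Compute the mean: (5 + 14 + 3 + 11 + 2 + 3) / 6 = 6.3333
Step 2: Compute squared deviations from the mean:
  (5 - 6.3333)^2 = 1.7778
  (14 - 6.3333)^2 = 58.7778
  (3 - 6.3333)^2 = 11.1111
  (11 - 6.3333)^2 = 21.7778
  (2 - 6.3333)^2 = 18.7778
  (3 - 6.3333)^2 = 11.1111
Step 3: Sum of squared deviations = 123.3333
Step 4: Population variance = 123.3333 / 6 = 20.5556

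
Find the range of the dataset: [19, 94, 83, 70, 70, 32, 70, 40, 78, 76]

75

Step 1: Identify the maximum value: max = 94
Step 2: Identify the minimum value: min = 19
Step 3: Range = max - min = 94 - 19 = 75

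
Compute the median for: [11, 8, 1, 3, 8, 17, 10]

8

Step 1: Sort the data in ascending order: [1, 3, 8, 8, 10, 11, 17]
Step 2: The number of values is n = 7.
Step 3: Since n is odd, the median is the middle value at position 4: 8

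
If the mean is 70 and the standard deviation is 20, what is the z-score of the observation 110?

2

Step 1: Recall the z-score formula: z = (x - mu) / sigma
Step 2: Substitute values: z = (110 - 70) / 20
Step 3: z = 40 / 20 = 2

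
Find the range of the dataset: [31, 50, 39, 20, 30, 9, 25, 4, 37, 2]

48

Step 1: Identify the maximum value: max = 50
Step 2: Identify the minimum value: min = 2
Step 3: Range = max - min = 50 - 2 = 48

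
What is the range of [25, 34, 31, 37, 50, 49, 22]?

28

Step 1: Identify the maximum value: max = 50
Step 2: Identify the minimum value: min = 22
Step 3: Range = max - min = 50 - 22 = 28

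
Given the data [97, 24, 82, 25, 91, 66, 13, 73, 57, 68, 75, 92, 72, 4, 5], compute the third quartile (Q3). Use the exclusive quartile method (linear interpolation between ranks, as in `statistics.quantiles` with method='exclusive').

82

Step 1: Sort the data: [4, 5, 13, 24, 25, 57, 66, 68, 72, 73, 75, 82, 91, 92, 97]
Step 2: n = 15
Step 3: Using the exclusive quartile method:
  Q1 = 24
  Q2 (median) = 68
  Q3 = 82
  IQR = Q3 - Q1 = 82 - 24 = 58
Step 4: Q3 = 82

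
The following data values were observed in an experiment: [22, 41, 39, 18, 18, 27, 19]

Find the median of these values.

22

Step 1: Sort the data in ascending order: [18, 18, 19, 22, 27, 39, 41]
Step 2: The number of values is n = 7.
Step 3: Since n is odd, the median is the middle value at position 4: 22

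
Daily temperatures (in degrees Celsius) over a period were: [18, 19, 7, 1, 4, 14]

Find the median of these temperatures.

10.5

Step 1: Sort the data in ascending order: [1, 4, 7, 14, 18, 19]
Step 2: The number of values is n = 6.
Step 3: Since n is even, the median is the average of positions 3 and 4:
  Median = (7 + 14) / 2 = 10.5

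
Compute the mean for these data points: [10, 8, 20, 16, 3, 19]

12.6667

Step 1: Sum all values: 10 + 8 + 20 + 16 + 3 + 19 = 76
Step 2: Count the number of values: n = 6
Step 3: Mean = sum / n = 76 / 6 = 12.6667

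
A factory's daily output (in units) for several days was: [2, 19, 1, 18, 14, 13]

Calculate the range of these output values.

18

Step 1: Identify the maximum value: max = 19
Step 2: Identify the minimum value: min = 1
Step 3: Range = max - min = 19 - 1 = 18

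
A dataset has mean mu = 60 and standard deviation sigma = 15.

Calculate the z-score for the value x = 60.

0

Step 1: Recall the z-score formula: z = (x - mu) / sigma
Step 2: Substitute values: z = (60 - 60) / 15
Step 3: z = 0 / 15 = 0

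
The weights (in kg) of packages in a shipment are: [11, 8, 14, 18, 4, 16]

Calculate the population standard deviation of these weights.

4.7755

Step 1: Compute the mean: 11.8333
Step 2: Sum of squared deviations from the mean: 136.8333
Step 3: Population variance = 136.8333 / 6 = 22.8056
Step 4: Standard deviation = sqrt(22.8056) = 4.7755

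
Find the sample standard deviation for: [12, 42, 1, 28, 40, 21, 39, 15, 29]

14.1225

Step 1: Compute the mean: 25.2222
Step 2: Sum of squared deviations from the mean: 1595.5556
Step 3: Sample variance = 1595.5556 / 8 = 199.4444
Step 4: Standard deviation = sqrt(199.4444) = 14.1225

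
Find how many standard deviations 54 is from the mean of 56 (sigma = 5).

-0.4

Step 1: Recall the z-score formula: z = (x - mu) / sigma
Step 2: Substitute values: z = (54 - 56) / 5
Step 3: z = -2 / 5 = -0.4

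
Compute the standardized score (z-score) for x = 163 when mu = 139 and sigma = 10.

2.4

Step 1: Recall the z-score formula: z = (x - mu) / sigma
Step 2: Substitute values: z = (163 - 139) / 10
Step 3: z = 24 / 10 = 2.4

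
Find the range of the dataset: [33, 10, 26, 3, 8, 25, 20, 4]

30

Step 1: Identify the maximum value: max = 33
Step 2: Identify the minimum value: min = 3
Step 3: Range = max - min = 33 - 3 = 30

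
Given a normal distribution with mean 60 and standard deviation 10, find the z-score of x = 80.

2

Step 1: Recall the z-score formula: z = (x - mu) / sigma
Step 2: Substitute values: z = (80 - 60) / 10
Step 3: z = 20 / 10 = 2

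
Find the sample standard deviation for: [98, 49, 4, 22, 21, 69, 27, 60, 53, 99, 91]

33.1042

Step 1: Compute the mean: 53.9091
Step 2: Sum of squared deviations from the mean: 10958.9091
Step 3: Sample variance = 10958.9091 / 10 = 1095.8909
Step 4: Standard deviation = sqrt(1095.8909) = 33.1042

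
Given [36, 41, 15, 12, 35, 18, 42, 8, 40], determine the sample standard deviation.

13.8934

Step 1: Compute the mean: 27.4444
Step 2: Sum of squared deviations from the mean: 1544.2222
Step 3: Sample variance = 1544.2222 / 8 = 193.0278
Step 4: Standard deviation = sqrt(193.0278) = 13.8934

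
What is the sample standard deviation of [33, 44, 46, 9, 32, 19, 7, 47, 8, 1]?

17.8836

Step 1: Compute the mean: 24.6
Step 2: Sum of squared deviations from the mean: 2878.4
Step 3: Sample variance = 2878.4 / 9 = 319.8222
Step 4: Standard deviation = sqrt(319.8222) = 17.8836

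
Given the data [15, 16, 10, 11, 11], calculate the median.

11

Step 1: Sort the data in ascending order: [10, 11, 11, 15, 16]
Step 2: The number of values is n = 5.
Step 3: Since n is odd, the median is the middle value at position 3: 11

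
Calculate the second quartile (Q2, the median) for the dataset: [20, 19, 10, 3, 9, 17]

13.5

Step 1: Sort the data: [3, 9, 10, 17, 19, 20]
Step 2: n = 6
Step 3: Q2 is the median. Since n is even, it is the average of the values at positions 3 and 4:
  Q2 = (10 + 17) / 2 = 13.5
Step 4: Q2 = 13.5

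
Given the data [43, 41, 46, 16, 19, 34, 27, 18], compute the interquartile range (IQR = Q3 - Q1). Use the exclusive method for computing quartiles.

24.25

Step 1: Sort the data: [16, 18, 19, 27, 34, 41, 43, 46]
Step 2: n = 8
Step 3: Using the exclusive quartile method:
  Q1 = 18.25
  Q2 (median) = 30.5
  Q3 = 42.5
  IQR = Q3 - Q1 = 42.5 - 18.25 = 24.25
Step 4: IQR = 24.25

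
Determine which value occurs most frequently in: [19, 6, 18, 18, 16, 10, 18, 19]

18

Step 1: Count the frequency of each value:
  6: appears 1 time(s)
  10: appears 1 time(s)
  16: appears 1 time(s)
  18: appears 3 time(s)
  19: appears 2 time(s)
Step 2: The value 18 appears most frequently (3 times).
Step 3: Mode = 18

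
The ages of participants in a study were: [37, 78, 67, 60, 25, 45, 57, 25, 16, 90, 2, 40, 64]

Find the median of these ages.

45

Step 1: Sort the data in ascending order: [2, 16, 25, 25, 37, 40, 45, 57, 60, 64, 67, 78, 90]
Step 2: The number of values is n = 13.
Step 3: Since n is odd, the median is the middle value at position 7: 45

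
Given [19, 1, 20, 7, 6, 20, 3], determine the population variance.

61.551

Step 1: Compute the mean: (19 + 1 + 20 + 7 + 6 + 20 + 3) / 7 = 10.8571
Step 2: Compute squared deviations from the mean:
  (19 - 10.8571)^2 = 66.3061
  (1 - 10.8571)^2 = 97.1633
  (20 - 10.8571)^2 = 83.5918
  (7 - 10.8571)^2 = 14.8776
  (6 - 10.8571)^2 = 23.5918
  (20 - 10.8571)^2 = 83.5918
  (3 - 10.8571)^2 = 61.7347
Step 3: Sum of squared deviations = 430.8571
Step 4: Population variance = 430.8571 / 7 = 61.551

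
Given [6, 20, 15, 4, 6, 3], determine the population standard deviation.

6.2716

Step 1: Compute the mean: 9
Step 2: Sum of squared deviations from the mean: 236
Step 3: Population variance = 236 / 6 = 39.3333
Step 4: Standard deviation = sqrt(39.3333) = 6.2716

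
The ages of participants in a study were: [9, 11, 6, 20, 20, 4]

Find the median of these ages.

10

Step 1: Sort the data in ascending order: [4, 6, 9, 11, 20, 20]
Step 2: The number of values is n = 6.
Step 3: Since n is even, the median is the average of positions 3 and 4:
  Median = (9 + 11) / 2 = 10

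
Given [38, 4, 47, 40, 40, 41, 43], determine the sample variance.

209.1429

Step 1: Compute the mean: (38 + 4 + 47 + 40 + 40 + 41 + 43) / 7 = 36.1429
Step 2: Compute squared deviations from the mean:
  (38 - 36.1429)^2 = 3.449
  (4 - 36.1429)^2 = 1033.1633
  (47 - 36.1429)^2 = 117.8776
  (40 - 36.1429)^2 = 14.8776
  (40 - 36.1429)^2 = 14.8776
  (41 - 36.1429)^2 = 23.5918
  (43 - 36.1429)^2 = 47.0204
Step 3: Sum of squared deviations = 1254.8571
Step 4: Sample variance = 1254.8571 / 6 = 209.1429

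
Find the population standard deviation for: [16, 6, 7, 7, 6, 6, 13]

3.7688

Step 1: Compute the mean: 8.7143
Step 2: Sum of squared deviations from the mean: 99.4286
Step 3: Population variance = 99.4286 / 7 = 14.2041
Step 4: Standard deviation = sqrt(14.2041) = 3.7688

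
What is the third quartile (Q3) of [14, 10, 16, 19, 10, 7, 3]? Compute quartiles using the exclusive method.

16

Step 1: Sort the data: [3, 7, 10, 10, 14, 16, 19]
Step 2: n = 7
Step 3: Using the exclusive quartile method:
  Q1 = 7
  Q2 (median) = 10
  Q3 = 16
  IQR = Q3 - Q1 = 16 - 7 = 9
Step 4: Q3 = 16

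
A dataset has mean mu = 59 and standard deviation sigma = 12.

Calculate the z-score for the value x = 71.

1

Step 1: Recall the z-score formula: z = (x - mu) / sigma
Step 2: Substitute values: z = (71 - 59) / 12
Step 3: z = 12 / 12 = 1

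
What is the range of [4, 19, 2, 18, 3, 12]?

17

Step 1: Identify the maximum value: max = 19
Step 2: Identify the minimum value: min = 2
Step 3: Range = max - min = 19 - 2 = 17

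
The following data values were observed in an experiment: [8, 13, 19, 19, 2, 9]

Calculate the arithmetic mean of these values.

11.6667

Step 1: Sum all values: 8 + 13 + 19 + 19 + 2 + 9 = 70
Step 2: Count the number of values: n = 6
Step 3: Mean = sum / n = 70 / 6 = 11.6667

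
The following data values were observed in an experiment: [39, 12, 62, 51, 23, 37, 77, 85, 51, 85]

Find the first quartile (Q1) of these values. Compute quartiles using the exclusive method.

33.5

Step 1: Sort the data: [12, 23, 37, 39, 51, 51, 62, 77, 85, 85]
Step 2: n = 10
Step 3: Using the exclusive quartile method:
  Q1 = 33.5
  Q2 (median) = 51
  Q3 = 79
  IQR = Q3 - Q1 = 79 - 33.5 = 45.5
Step 4: Q1 = 33.5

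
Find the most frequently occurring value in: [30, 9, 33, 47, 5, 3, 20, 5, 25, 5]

5

Step 1: Count the frequency of each value:
  3: appears 1 time(s)
  5: appears 3 time(s)
  9: appears 1 time(s)
  20: appears 1 time(s)
  25: appears 1 time(s)
  30: appears 1 time(s)
  33: appears 1 time(s)
  47: appears 1 time(s)
Step 2: The value 5 appears most frequently (3 times).
Step 3: Mode = 5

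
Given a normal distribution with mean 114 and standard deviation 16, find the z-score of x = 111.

-0.1875

Step 1: Recall the z-score formula: z = (x - mu) / sigma
Step 2: Substitute values: z = (111 - 114) / 16
Step 3: z = -3 / 16 = -0.1875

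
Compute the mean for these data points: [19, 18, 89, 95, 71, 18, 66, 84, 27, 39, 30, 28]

48.6667

Step 1: Sum all values: 19 + 18 + 89 + 95 + 71 + 18 + 66 + 84 + 27 + 39 + 30 + 28 = 584
Step 2: Count the number of values: n = 12
Step 3: Mean = sum / n = 584 / 12 = 48.6667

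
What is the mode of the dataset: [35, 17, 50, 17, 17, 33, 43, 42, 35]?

17

Step 1: Count the frequency of each value:
  17: appears 3 time(s)
  33: appears 1 time(s)
  35: appears 2 time(s)
  42: appears 1 time(s)
  43: appears 1 time(s)
  50: appears 1 time(s)
Step 2: The value 17 appears most frequently (3 times).
Step 3: Mode = 17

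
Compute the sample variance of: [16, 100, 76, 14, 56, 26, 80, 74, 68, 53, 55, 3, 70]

879.4744

Step 1: Compute the mean: (16 + 100 + 76 + 14 + 56 + 26 + 80 + 74 + 68 + 53 + 55 + 3 + 70) / 13 = 53.1538
Step 2: Compute squared deviations from the mean:
  (16 - 53.1538)^2 = 1380.4083
  (100 - 53.1538)^2 = 2194.5621
  (76 - 53.1538)^2 = 521.9467
  (14 - 53.1538)^2 = 1533.0237
  (56 - 53.1538)^2 = 8.1006
  (26 - 53.1538)^2 = 737.3314
  (80 - 53.1538)^2 = 720.716
  (74 - 53.1538)^2 = 434.5621
  (68 - 53.1538)^2 = 220.4083
  (53 - 53.1538)^2 = 0.0237
  (55 - 53.1538)^2 = 3.4083
  (3 - 53.1538)^2 = 2515.4083
  (70 - 53.1538)^2 = 283.7929
Step 3: Sum of squared deviations = 10553.6923
Step 4: Sample variance = 10553.6923 / 12 = 879.4744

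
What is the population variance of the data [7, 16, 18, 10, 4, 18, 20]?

33.3469

Step 1: Compute the mean: (7 + 16 + 18 + 10 + 4 + 18 + 20) / 7 = 13.2857
Step 2: Compute squared deviations from the mean:
  (7 - 13.2857)^2 = 39.5102
  (16 - 13.2857)^2 = 7.3673
  (18 - 13.2857)^2 = 22.2245
  (10 - 13.2857)^2 = 10.7959
  (4 - 13.2857)^2 = 86.2245
  (18 - 13.2857)^2 = 22.2245
  (20 - 13.2857)^2 = 45.0816
Step 3: Sum of squared deviations = 233.4286
Step 4: Population variance = 233.4286 / 7 = 33.3469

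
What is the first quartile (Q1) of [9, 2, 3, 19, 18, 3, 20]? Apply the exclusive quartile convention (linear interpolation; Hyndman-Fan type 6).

3

Step 1: Sort the data: [2, 3, 3, 9, 18, 19, 20]
Step 2: n = 7
Step 3: Using the exclusive quartile method:
  Q1 = 3
  Q2 (median) = 9
  Q3 = 19
  IQR = Q3 - Q1 = 19 - 3 = 16
Step 4: Q1 = 3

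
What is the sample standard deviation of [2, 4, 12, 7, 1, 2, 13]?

4.9473

Step 1: Compute the mean: 5.8571
Step 2: Sum of squared deviations from the mean: 146.8571
Step 3: Sample variance = 146.8571 / 6 = 24.4762
Step 4: Standard deviation = sqrt(24.4762) = 4.9473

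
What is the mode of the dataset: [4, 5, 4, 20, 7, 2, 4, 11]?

4

Step 1: Count the frequency of each value:
  2: appears 1 time(s)
  4: appears 3 time(s)
  5: appears 1 time(s)
  7: appears 1 time(s)
  11: appears 1 time(s)
  20: appears 1 time(s)
Step 2: The value 4 appears most frequently (3 times).
Step 3: Mode = 4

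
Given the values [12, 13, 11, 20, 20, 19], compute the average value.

15.8333

Step 1: Sum all values: 12 + 13 + 11 + 20 + 20 + 19 = 95
Step 2: Count the number of values: n = 6
Step 3: Mean = sum / n = 95 / 6 = 15.8333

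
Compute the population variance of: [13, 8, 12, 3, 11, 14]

13.8056

Step 1: Compute the mean: (13 + 8 + 12 + 3 + 11 + 14) / 6 = 10.1667
Step 2: Compute squared deviations from the mean:
  (13 - 10.1667)^2 = 8.0278
  (8 - 10.1667)^2 = 4.6944
  (12 - 10.1667)^2 = 3.3611
  (3 - 10.1667)^2 = 51.3611
  (11 - 10.1667)^2 = 0.6944
  (14 - 10.1667)^2 = 14.6944
Step 3: Sum of squared deviations = 82.8333
Step 4: Population variance = 82.8333 / 6 = 13.8056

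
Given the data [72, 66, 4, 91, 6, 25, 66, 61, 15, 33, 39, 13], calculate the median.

36

Step 1: Sort the data in ascending order: [4, 6, 13, 15, 25, 33, 39, 61, 66, 66, 72, 91]
Step 2: The number of values is n = 12.
Step 3: Since n is even, the median is the average of positions 6 and 7:
  Median = (33 + 39) / 2 = 36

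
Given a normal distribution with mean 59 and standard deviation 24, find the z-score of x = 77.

0.75

Step 1: Recall the z-score formula: z = (x - mu) / sigma
Step 2: Substitute values: z = (77 - 59) / 24
Step 3: z = 18 / 24 = 0.75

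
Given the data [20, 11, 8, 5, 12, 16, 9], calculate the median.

11

Step 1: Sort the data in ascending order: [5, 8, 9, 11, 12, 16, 20]
Step 2: The number of values is n = 7.
Step 3: Since n is odd, the median is the middle value at position 4: 11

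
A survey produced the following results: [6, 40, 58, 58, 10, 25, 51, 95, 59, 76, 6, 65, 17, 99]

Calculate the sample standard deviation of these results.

31.2994

Step 1: Compute the mean: 47.5
Step 2: Sum of squared deviations from the mean: 12735.5
Step 3: Sample variance = 12735.5 / 13 = 979.6538
Step 4: Standard deviation = sqrt(979.6538) = 31.2994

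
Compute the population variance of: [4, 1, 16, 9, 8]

25.84

Step 1: Compute the mean: (4 + 1 + 16 + 9 + 8) / 5 = 7.6
Step 2: Compute squared deviations from the mean:
  (4 - 7.6)^2 = 12.96
  (1 - 7.6)^2 = 43.56
  (16 - 7.6)^2 = 70.56
  (9 - 7.6)^2 = 1.96
  (8 - 7.6)^2 = 0.16
Step 3: Sum of squared deviations = 129.2
Step 4: Population variance = 129.2 / 5 = 25.84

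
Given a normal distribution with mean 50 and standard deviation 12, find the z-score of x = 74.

2

Step 1: Recall the z-score formula: z = (x - mu) / sigma
Step 2: Substitute values: z = (74 - 50) / 12
Step 3: z = 24 / 12 = 2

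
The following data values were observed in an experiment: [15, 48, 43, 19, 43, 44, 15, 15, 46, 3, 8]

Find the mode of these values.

15

Step 1: Count the frequency of each value:
  3: appears 1 time(s)
  8: appears 1 time(s)
  15: appears 3 time(s)
  19: appears 1 time(s)
  43: appears 2 time(s)
  44: appears 1 time(s)
  46: appears 1 time(s)
  48: appears 1 time(s)
Step 2: The value 15 appears most frequently (3 times).
Step 3: Mode = 15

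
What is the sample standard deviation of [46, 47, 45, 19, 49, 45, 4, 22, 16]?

17.1545

Step 1: Compute the mean: 32.5556
Step 2: Sum of squared deviations from the mean: 2354.2222
Step 3: Sample variance = 2354.2222 / 8 = 294.2778
Step 4: Standard deviation = sqrt(294.2778) = 17.1545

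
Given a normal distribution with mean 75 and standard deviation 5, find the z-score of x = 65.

-2

Step 1: Recall the z-score formula: z = (x - mu) / sigma
Step 2: Substitute values: z = (65 - 75) / 5
Step 3: z = -10 / 5 = -2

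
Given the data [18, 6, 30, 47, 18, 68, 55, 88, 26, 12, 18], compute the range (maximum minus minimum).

82

Step 1: Identify the maximum value: max = 88
Step 2: Identify the minimum value: min = 6
Step 3: Range = max - min = 88 - 6 = 82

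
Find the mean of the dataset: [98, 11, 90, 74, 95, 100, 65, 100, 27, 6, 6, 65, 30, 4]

55.0714

Step 1: Sum all values: 98 + 11 + 90 + 74 + 95 + 100 + 65 + 100 + 27 + 6 + 6 + 65 + 30 + 4 = 771
Step 2: Count the number of values: n = 14
Step 3: Mean = sum / n = 771 / 14 = 55.0714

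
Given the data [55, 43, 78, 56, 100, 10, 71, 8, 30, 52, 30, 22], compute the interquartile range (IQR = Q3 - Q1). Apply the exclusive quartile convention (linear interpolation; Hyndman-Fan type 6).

43.25

Step 1: Sort the data: [8, 10, 22, 30, 30, 43, 52, 55, 56, 71, 78, 100]
Step 2: n = 12
Step 3: Using the exclusive quartile method:
  Q1 = 24
  Q2 (median) = 47.5
  Q3 = 67.25
  IQR = Q3 - Q1 = 67.25 - 24 = 43.25
Step 4: IQR = 43.25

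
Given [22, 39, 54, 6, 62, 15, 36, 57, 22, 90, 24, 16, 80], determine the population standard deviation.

25.3382

Step 1: Compute the mean: 40.2308
Step 2: Sum of squared deviations from the mean: 8346.3077
Step 3: Population variance = 8346.3077 / 13 = 642.0237
Step 4: Standard deviation = sqrt(642.0237) = 25.3382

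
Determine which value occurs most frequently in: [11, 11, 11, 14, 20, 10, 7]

11

Step 1: Count the frequency of each value:
  7: appears 1 time(s)
  10: appears 1 time(s)
  11: appears 3 time(s)
  14: appears 1 time(s)
  20: appears 1 time(s)
Step 2: The value 11 appears most frequently (3 times).
Step 3: Mode = 11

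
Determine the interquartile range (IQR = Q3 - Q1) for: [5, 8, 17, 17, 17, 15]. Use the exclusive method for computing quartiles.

9.75

Step 1: Sort the data: [5, 8, 15, 17, 17, 17]
Step 2: n = 6
Step 3: Using the exclusive quartile method:
  Q1 = 7.25
  Q2 (median) = 16
  Q3 = 17
  IQR = Q3 - Q1 = 17 - 7.25 = 9.75
Step 4: IQR = 9.75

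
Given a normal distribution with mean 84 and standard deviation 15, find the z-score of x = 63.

-1.4

Step 1: Recall the z-score formula: z = (x - mu) / sigma
Step 2: Substitute values: z = (63 - 84) / 15
Step 3: z = -21 / 15 = -1.4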